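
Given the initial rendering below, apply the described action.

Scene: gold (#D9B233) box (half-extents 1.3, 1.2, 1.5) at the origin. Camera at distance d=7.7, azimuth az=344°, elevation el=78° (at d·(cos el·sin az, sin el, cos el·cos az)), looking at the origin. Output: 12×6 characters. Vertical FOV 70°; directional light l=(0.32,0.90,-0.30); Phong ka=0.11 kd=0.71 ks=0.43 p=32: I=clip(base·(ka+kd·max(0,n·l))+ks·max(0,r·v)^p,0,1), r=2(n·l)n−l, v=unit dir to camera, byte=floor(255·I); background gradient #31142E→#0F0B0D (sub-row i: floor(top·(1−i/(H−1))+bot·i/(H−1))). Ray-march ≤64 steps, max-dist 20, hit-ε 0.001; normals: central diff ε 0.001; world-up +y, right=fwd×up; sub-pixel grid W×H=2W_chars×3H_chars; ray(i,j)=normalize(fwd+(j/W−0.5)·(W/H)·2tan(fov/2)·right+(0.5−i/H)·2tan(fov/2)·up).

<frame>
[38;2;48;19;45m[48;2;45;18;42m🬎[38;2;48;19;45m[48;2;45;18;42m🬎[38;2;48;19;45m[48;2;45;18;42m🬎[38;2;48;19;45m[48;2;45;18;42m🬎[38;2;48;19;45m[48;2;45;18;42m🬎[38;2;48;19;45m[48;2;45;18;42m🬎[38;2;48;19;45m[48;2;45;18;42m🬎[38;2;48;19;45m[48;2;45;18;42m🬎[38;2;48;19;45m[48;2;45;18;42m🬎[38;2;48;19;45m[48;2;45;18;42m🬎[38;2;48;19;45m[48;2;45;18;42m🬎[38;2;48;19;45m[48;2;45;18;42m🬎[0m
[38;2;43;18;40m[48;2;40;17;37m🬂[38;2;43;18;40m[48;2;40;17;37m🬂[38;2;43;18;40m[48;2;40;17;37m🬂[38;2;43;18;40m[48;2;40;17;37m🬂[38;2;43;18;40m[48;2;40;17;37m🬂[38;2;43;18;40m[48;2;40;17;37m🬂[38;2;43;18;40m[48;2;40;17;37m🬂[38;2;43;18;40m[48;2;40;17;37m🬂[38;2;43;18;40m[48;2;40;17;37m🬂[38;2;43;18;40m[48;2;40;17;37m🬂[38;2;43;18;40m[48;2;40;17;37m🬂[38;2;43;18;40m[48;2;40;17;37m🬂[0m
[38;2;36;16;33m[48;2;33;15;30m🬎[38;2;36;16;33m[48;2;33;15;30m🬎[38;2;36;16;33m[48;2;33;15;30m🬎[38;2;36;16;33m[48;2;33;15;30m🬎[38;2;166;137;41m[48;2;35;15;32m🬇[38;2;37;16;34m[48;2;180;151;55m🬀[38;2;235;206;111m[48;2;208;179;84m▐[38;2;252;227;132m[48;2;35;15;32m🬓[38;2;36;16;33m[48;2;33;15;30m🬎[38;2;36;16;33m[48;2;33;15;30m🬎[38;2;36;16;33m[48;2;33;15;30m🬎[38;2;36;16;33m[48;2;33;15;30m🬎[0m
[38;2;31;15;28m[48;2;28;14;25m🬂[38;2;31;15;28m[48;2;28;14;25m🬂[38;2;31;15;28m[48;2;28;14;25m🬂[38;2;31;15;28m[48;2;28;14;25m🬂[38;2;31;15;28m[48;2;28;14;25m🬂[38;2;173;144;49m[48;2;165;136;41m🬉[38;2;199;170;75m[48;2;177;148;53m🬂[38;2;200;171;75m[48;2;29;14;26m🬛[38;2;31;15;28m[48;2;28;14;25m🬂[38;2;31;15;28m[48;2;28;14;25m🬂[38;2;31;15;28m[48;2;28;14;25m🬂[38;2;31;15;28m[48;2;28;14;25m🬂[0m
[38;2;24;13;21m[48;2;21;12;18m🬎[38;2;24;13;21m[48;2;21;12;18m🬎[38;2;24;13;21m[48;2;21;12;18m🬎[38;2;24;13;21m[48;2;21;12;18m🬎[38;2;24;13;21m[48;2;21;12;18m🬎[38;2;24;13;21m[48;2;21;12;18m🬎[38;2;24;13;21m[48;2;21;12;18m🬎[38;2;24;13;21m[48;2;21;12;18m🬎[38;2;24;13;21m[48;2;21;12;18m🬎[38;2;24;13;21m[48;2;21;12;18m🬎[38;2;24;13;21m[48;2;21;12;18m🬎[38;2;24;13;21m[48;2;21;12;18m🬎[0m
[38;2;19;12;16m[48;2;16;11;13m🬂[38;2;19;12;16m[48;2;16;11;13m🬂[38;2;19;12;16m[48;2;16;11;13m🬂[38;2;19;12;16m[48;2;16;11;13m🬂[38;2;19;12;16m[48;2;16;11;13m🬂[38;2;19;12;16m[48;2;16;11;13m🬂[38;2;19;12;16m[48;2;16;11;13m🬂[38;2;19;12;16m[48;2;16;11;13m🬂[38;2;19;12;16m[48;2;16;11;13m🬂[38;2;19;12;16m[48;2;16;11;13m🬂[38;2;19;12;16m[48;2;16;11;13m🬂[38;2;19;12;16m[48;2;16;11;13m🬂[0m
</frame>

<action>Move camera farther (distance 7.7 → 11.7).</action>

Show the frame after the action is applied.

<frame>
[38;2;48;19;45m[48;2;45;18;42m🬎[38;2;48;19;45m[48;2;45;18;42m🬎[38;2;48;19;45m[48;2;45;18;42m🬎[38;2;48;19;45m[48;2;45;18;42m🬎[38;2;48;19;45m[48;2;45;18;42m🬎[38;2;48;19;45m[48;2;45;18;42m🬎[38;2;48;19;45m[48;2;45;18;42m🬎[38;2;48;19;45m[48;2;45;18;42m🬎[38;2;48;19;45m[48;2;45;18;42m🬎[38;2;48;19;45m[48;2;45;18;42m🬎[38;2;48;19;45m[48;2;45;18;42m🬎[38;2;48;19;45m[48;2;45;18;42m🬎[0m
[38;2;43;18;40m[48;2;40;17;37m🬂[38;2;43;18;40m[48;2;40;17;37m🬂[38;2;43;18;40m[48;2;40;17;37m🬂[38;2;43;18;40m[48;2;40;17;37m🬂[38;2;43;18;40m[48;2;40;17;37m🬂[38;2;43;18;40m[48;2;40;17;37m🬂[38;2;43;18;40m[48;2;40;17;37m🬂[38;2;43;18;40m[48;2;40;17;37m🬂[38;2;43;18;40m[48;2;40;17;37m🬂[38;2;43;18;40m[48;2;40;17;37m🬂[38;2;43;18;40m[48;2;40;17;37m🬂[38;2;43;18;40m[48;2;40;17;37m🬂[0m
[38;2;36;16;33m[48;2;33;15;30m🬎[38;2;36;16;33m[48;2;33;15;30m🬎[38;2;36;16;33m[48;2;33;15;30m🬎[38;2;36;16;33m[48;2;33;15;30m🬎[38;2;36;16;33m[48;2;33;15;30m🬎[38;2;35;15;32m[48;2;183;154;59m🬝[38;2;37;16;34m[48;2;220;191;96m🬂[38;2;36;16;33m[48;2;33;15;30m🬎[38;2;36;16;33m[48;2;33;15;30m🬎[38;2;36;16;33m[48;2;33;15;30m🬎[38;2;36;16;33m[48;2;33;15;30m🬎[38;2;36;16;33m[48;2;33;15;30m🬎[0m
[38;2;31;15;28m[48;2;28;14;25m🬂[38;2;31;15;28m[48;2;28;14;25m🬂[38;2;31;15;28m[48;2;28;14;25m🬂[38;2;31;15;28m[48;2;28;14;25m🬂[38;2;31;15;28m[48;2;28;14;25m🬂[38;2;173;144;49m[48;2;28;14;25m🬉[38;2;191;162;67m[48;2;27;14;24m🬎[38;2;197;168;73m[48;2;29;14;26m🬃[38;2;31;15;28m[48;2;28;14;25m🬂[38;2;31;15;28m[48;2;28;14;25m🬂[38;2;31;15;28m[48;2;28;14;25m🬂[38;2;31;15;28m[48;2;28;14;25m🬂[0m
[38;2;24;13;21m[48;2;21;12;18m🬎[38;2;24;13;21m[48;2;21;12;18m🬎[38;2;24;13;21m[48;2;21;12;18m🬎[38;2;24;13;21m[48;2;21;12;18m🬎[38;2;24;13;21m[48;2;21;12;18m🬎[38;2;24;13;21m[48;2;21;12;18m🬎[38;2;24;13;21m[48;2;21;12;18m🬎[38;2;24;13;21m[48;2;21;12;18m🬎[38;2;24;13;21m[48;2;21;12;18m🬎[38;2;24;13;21m[48;2;21;12;18m🬎[38;2;24;13;21m[48;2;21;12;18m🬎[38;2;24;13;21m[48;2;21;12;18m🬎[0m
[38;2;19;12;16m[48;2;16;11;13m🬂[38;2;19;12;16m[48;2;16;11;13m🬂[38;2;19;12;16m[48;2;16;11;13m🬂[38;2;19;12;16m[48;2;16;11;13m🬂[38;2;19;12;16m[48;2;16;11;13m🬂[38;2;19;12;16m[48;2;16;11;13m🬂[38;2;19;12;16m[48;2;16;11;13m🬂[38;2;19;12;16m[48;2;16;11;13m🬂[38;2;19;12;16m[48;2;16;11;13m🬂[38;2;19;12;16m[48;2;16;11;13m🬂[38;2;19;12;16m[48;2;16;11;13m🬂[38;2;19;12;16m[48;2;16;11;13m🬂[0m
</frame>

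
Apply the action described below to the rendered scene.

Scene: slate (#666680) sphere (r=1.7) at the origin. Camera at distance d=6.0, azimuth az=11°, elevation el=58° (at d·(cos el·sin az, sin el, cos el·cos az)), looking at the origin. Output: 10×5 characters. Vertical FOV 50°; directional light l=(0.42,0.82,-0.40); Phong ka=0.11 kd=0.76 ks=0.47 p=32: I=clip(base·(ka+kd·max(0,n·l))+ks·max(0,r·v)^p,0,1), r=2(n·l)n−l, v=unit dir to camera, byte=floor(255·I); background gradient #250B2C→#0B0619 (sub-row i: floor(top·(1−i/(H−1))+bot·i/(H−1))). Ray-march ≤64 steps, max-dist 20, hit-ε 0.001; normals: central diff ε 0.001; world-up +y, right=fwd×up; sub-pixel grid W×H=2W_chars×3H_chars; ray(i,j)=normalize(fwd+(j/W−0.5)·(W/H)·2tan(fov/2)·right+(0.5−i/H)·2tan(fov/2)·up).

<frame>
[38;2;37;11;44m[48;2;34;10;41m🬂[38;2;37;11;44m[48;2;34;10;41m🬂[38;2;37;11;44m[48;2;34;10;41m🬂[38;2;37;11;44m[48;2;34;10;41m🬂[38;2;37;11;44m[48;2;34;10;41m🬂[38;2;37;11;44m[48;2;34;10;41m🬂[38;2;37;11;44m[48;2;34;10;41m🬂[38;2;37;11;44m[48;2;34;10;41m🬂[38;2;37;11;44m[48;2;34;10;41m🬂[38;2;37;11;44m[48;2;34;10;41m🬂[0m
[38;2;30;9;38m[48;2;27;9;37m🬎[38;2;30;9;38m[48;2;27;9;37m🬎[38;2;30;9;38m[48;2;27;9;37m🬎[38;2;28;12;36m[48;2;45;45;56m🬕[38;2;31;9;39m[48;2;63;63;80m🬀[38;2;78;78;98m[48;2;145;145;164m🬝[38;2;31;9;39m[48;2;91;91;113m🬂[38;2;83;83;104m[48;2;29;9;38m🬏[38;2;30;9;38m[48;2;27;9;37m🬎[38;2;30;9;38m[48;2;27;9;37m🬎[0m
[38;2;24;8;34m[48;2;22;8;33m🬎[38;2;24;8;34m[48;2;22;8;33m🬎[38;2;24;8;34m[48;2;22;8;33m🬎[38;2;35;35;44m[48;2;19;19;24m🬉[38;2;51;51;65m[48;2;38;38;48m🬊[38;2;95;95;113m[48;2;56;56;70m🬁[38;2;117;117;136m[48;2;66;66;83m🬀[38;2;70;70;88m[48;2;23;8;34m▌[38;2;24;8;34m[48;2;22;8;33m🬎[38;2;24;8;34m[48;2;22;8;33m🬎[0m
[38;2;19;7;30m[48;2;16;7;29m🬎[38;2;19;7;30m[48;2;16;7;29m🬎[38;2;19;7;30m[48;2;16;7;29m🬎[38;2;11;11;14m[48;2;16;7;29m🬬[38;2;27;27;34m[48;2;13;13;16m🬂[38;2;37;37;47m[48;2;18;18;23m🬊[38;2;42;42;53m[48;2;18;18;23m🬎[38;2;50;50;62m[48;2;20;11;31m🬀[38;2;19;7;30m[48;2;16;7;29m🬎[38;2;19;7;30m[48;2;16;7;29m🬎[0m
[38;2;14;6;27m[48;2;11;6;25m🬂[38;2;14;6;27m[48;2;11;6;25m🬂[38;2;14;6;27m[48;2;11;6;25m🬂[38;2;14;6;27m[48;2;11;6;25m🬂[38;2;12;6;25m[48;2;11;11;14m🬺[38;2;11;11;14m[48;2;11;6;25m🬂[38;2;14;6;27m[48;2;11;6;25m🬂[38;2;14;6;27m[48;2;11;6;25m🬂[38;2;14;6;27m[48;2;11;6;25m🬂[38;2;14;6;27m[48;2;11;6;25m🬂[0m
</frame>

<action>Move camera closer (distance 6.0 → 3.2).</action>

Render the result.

<frame>
[38;2;37;11;44m[48;2;34;10;41m🬂[38;2;36;10;43m[48;2;44;44;55m🬆[38;2;56;56;70m[48;2;51;51;65m▐[38;2;63;63;78m[48;2;58;58;74m🬊[38;2;68;68;86m[48;2;64;64;80m🬊[38;2;71;71;89m[48;2;81;81;99m🬕[38;2;85;85;105m[48;2;150;150;168m🬎[38;2;84;84;104m[48;2;134;134;153m🬬[38;2;83;83;104m[48;2;37;11;44m🬺[38;2;84;84;105m[48;2;35;10;42m🬏[0m
[38;2;29;9;38m[48;2;27;27;35m▌[38;2;41;41;52m[48;2;36;36;45m▐[38;2;49;49;62m[48;2;45;45;56m🬊[38;2;55;55;70m[48;2;51;51;64m🬊[38;2;60;60;76m[48;2;56;56;70m🬊[38;2;81;81;98m[48;2;63;63;79m🬁[38;2;168;168;186m[48;2;92;92;108m🬂[38;2;158;158;177m[48;2;91;91;109m🬄[38;2;78;78;97m[48;2;72;72;91m🬆[38;2;80;80;101m[48;2;75;75;94m🬊[0m
[38;2;22;18;29m[48;2;11;11;14m🬨[38;2;33;33;42m[48;2;28;28;35m🬊[38;2;41;41;52m[48;2;36;36;45m🬊[38;2;47;47;59m[48;2;42;42;53m🬊[38;2;52;52;65m[48;2;47;47;60m🬊[38;2;56;56;71m[48;2;51;51;65m🬊[38;2;60;60;76m[48;2;55;55;70m🬊[38;2;64;64;81m[48;2;59;59;74m🬊[38;2;67;67;84m[48;2;62;62;78m🬊[38;2;70;70;88m[48;2;65;65;81m🬊[0m
[38;2;18;7;30m[48;2;12;12;15m▌[38;2;23;23;29m[48;2;15;15;19m🬊[38;2;32;32;40m[48;2;25;25;32m🬊[38;2;38;38;48m[48;2;32;32;41m🬊[38;2;43;43;54m[48;2;37;37;47m🬊[38;2;47;47;59m[48;2;42;42;53m🬊[38;2;51;51;64m[48;2;46;46;58m🬊[38;2;54;54;68m[48;2;49;49;62m🬊[38;2;57;57;71m[48;2;51;51;65m🬊[38;2;58;58;73m[48;2;51;51;64m🬎[0m
[38;2;12;6;25m[48;2;11;11;14m🬺[38;2;11;11;14m[48;2;11;6;25m🬬[38;2;19;19;24m[48;2;11;11;14m🬊[38;2;26;26;33m[48;2;18;18;23m🬊[38;2;32;32;40m[48;2;24;24;31m🬊[38;2;36;36;46m[48;2;30;30;37m🬊[38;2;40;40;50m[48;2;33;33;42m🬊[38;2;43;43;54m[48;2;36;36;45m🬊[38;2;43;43;55m[48;2;34;34;44m🬎[38;2;43;43;54m[48;2;11;6;25m🬆[0m
</frame>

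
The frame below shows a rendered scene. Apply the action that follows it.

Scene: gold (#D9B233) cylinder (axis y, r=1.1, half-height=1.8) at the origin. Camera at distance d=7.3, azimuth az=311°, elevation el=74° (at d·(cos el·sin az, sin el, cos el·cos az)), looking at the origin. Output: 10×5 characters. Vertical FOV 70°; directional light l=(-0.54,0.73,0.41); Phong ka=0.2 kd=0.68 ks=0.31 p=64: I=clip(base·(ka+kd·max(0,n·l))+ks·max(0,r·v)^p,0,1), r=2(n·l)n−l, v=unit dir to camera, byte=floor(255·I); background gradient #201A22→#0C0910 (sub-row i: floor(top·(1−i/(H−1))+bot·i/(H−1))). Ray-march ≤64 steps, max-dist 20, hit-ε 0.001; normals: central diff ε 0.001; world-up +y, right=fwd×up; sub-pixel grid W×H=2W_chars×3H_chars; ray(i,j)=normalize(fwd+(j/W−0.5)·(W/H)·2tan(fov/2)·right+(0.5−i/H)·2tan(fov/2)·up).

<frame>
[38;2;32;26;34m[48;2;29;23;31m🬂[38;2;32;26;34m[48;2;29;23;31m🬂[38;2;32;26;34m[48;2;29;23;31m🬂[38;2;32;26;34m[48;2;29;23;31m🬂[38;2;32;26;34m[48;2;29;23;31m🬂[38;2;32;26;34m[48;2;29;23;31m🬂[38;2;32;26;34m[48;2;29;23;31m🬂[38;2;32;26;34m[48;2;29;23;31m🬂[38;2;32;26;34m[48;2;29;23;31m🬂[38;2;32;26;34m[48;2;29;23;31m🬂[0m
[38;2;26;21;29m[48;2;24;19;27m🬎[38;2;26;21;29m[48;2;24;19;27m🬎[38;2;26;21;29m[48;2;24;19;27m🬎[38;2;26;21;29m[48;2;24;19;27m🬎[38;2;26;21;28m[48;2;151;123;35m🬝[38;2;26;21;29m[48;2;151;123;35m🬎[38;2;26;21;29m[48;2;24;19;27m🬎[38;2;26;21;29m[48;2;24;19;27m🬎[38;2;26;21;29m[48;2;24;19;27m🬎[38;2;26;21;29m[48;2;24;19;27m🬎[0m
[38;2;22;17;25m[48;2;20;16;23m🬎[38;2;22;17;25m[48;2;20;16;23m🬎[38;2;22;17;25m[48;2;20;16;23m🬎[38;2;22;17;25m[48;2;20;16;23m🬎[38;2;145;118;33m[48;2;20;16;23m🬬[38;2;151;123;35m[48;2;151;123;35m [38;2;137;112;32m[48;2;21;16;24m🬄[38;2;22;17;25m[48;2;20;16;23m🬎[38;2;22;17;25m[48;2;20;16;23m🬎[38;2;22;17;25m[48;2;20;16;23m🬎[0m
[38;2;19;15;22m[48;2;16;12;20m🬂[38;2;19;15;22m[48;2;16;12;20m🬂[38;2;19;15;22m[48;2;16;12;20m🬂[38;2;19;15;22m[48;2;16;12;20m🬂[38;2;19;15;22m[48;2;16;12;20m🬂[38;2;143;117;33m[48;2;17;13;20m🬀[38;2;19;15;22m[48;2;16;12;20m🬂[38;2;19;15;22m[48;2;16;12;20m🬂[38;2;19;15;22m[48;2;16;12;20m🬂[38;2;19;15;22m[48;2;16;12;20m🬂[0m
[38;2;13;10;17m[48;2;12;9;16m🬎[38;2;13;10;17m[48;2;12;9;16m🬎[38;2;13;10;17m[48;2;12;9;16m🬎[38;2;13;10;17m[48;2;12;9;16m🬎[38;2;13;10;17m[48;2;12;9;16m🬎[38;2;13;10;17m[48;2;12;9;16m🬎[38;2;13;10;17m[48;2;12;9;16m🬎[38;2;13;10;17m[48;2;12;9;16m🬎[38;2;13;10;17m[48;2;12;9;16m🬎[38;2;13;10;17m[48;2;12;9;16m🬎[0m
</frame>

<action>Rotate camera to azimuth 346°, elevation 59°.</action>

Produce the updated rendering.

<frame>
[38;2;32;26;34m[48;2;29;23;31m🬂[38;2;32;26;34m[48;2;29;23;31m🬂[38;2;32;26;34m[48;2;29;23;31m🬂[38;2;32;26;34m[48;2;29;23;31m🬂[38;2;32;26;34m[48;2;29;23;31m🬂[38;2;32;26;34m[48;2;29;23;31m🬂[38;2;32;26;34m[48;2;29;23;31m🬂[38;2;32;26;34m[48;2;29;23;31m🬂[38;2;32;26;34m[48;2;29;23;31m🬂[38;2;32;26;34m[48;2;29;23;31m🬂[0m
[38;2;26;21;29m[48;2;24;19;27m🬎[38;2;26;21;29m[48;2;24;19;27m🬎[38;2;26;21;29m[48;2;24;19;27m🬎[38;2;26;21;29m[48;2;24;19;27m🬎[38;2;26;21;28m[48;2;151;123;35m🬝[38;2;26;21;29m[48;2;151;123;35m🬎[38;2;26;21;29m[48;2;24;19;27m🬎[38;2;26;21;29m[48;2;24;19;27m🬎[38;2;26;21;29m[48;2;24;19;27m🬎[38;2;26;21;29m[48;2;24;19;27m🬎[0m
[38;2;22;17;25m[48;2;20;16;23m🬎[38;2;22;17;25m[48;2;20;16;23m🬎[38;2;22;17;25m[48;2;20;16;23m🬎[38;2;22;17;25m[48;2;20;16;23m🬎[38;2;148;121;34m[48;2;21;16;24m🬨[38;2;145;118;33m[48;2;79;65;18m🬝[38;2;151;123;35m[48;2;21;16;24m🬀[38;2;22;17;25m[48;2;20;16;23m🬎[38;2;22;17;25m[48;2;20;16;23m🬎[38;2;22;17;25m[48;2;20;16;23m🬎[0m
[38;2;19;15;22m[48;2;16;12;20m🬂[38;2;19;15;22m[48;2;16;12;20m🬂[38;2;19;15;22m[48;2;16;12;20m🬂[38;2;19;15;22m[48;2;16;12;20m🬂[38;2;143;117;33m[48;2;17;13;20m🬁[38;2;121;99;28m[48;2;26;20;19m🬀[38;2;19;15;22m[48;2;16;12;20m🬂[38;2;19;15;22m[48;2;16;12;20m🬂[38;2;19;15;22m[48;2;16;12;20m🬂[38;2;19;15;22m[48;2;16;12;20m🬂[0m
[38;2;13;10;17m[48;2;12;9;16m🬎[38;2;13;10;17m[48;2;12;9;16m🬎[38;2;13;10;17m[48;2;12;9;16m🬎[38;2;13;10;17m[48;2;12;9;16m🬎[38;2;13;10;17m[48;2;12;9;16m🬎[38;2;13;10;17m[48;2;12;9;16m🬎[38;2;13;10;17m[48;2;12;9;16m🬎[38;2;13;10;17m[48;2;12;9;16m🬎[38;2;13;10;17m[48;2;12;9;16m🬎[38;2;13;10;17m[48;2;12;9;16m🬎[0m
</frame>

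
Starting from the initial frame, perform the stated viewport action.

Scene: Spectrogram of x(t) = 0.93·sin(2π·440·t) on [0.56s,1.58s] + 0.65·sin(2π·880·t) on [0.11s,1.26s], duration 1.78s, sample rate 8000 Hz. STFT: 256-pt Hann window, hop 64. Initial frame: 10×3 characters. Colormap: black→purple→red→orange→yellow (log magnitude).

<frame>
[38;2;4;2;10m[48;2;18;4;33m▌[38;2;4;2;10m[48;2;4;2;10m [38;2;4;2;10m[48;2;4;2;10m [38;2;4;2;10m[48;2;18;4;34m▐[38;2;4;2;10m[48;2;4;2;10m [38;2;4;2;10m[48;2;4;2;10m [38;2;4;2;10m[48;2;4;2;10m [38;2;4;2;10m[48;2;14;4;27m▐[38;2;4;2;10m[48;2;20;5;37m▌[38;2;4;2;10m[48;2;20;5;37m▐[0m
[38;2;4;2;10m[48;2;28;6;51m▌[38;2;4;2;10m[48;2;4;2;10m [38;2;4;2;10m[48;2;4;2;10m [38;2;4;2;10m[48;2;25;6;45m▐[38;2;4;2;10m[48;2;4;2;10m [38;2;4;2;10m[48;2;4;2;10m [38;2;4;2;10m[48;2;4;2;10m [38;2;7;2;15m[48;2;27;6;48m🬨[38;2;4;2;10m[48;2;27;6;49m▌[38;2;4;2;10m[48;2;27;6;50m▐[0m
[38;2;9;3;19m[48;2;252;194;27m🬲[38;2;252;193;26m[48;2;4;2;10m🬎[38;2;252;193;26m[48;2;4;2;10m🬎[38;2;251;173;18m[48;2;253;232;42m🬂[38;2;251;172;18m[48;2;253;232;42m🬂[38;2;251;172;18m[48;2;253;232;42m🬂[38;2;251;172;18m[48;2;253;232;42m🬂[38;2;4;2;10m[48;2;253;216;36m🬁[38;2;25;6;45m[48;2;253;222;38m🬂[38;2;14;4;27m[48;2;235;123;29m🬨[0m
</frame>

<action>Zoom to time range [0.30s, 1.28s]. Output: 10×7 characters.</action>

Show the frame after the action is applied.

<frame>
[38;2;4;2;10m[48;2;4;2;10m [38;2;4;2;10m[48;2;4;2;10m [38;2;4;2;10m[48;2;15;4;29m▌[38;2;4;2;10m[48;2;4;2;10m [38;2;4;2;10m[48;2;4;2;10m [38;2;4;2;10m[48;2;4;2;10m [38;2;4;2;10m[48;2;4;2;10m [38;2;4;2;10m[48;2;4;2;10m [38;2;4;2;10m[48;2;4;2;10m [38;2;4;2;10m[48;2;9;3;19m▌[0m
[38;2;4;2;10m[48;2;4;2;10m [38;2;4;2;10m[48;2;4;2;10m [38;2;4;2;10m[48;2;16;4;30m▌[38;2;4;2;10m[48;2;4;2;10m [38;2;4;2;10m[48;2;4;2;10m [38;2;4;2;10m[48;2;4;2;10m [38;2;4;2;10m[48;2;4;2;10m [38;2;4;2;10m[48;2;4;2;10m [38;2;4;2;10m[48;2;4;2;10m [38;2;4;2;10m[48;2;10;3;20m▌[0m
[38;2;4;2;10m[48;2;4;2;10m [38;2;4;2;10m[48;2;4;2;10m [38;2;4;2;10m[48;2;18;4;33m▌[38;2;4;2;10m[48;2;4;2;10m [38;2;4;2;10m[48;2;4;2;10m [38;2;4;2;10m[48;2;4;2;10m [38;2;4;2;10m[48;2;4;2;10m [38;2;4;2;10m[48;2;4;2;10m [38;2;4;2;10m[48;2;4;2;10m [38;2;4;2;10m[48;2;10;3;22m▌[0m
[38;2;4;2;10m[48;2;4;2;10m [38;2;4;2;10m[48;2;4;2;10m [38;2;4;2;10m[48;2;20;5;38m▌[38;2;4;2;10m[48;2;4;2;10m [38;2;4;2;10m[48;2;4;2;10m [38;2;4;2;10m[48;2;4;2;10m [38;2;4;2;10m[48;2;4;2;10m [38;2;4;2;10m[48;2;4;2;10m [38;2;4;2;10m[48;2;4;2;10m [38;2;4;2;10m[48;2;13;3;26m▌[0m
[38;2;4;2;10m[48;2;4;2;10m [38;2;4;2;10m[48;2;4;2;10m [38;2;4;2;10m[48;2;27;6;49m▌[38;2;4;2;10m[48;2;4;2;10m [38;2;4;2;10m[48;2;4;2;10m [38;2;4;2;10m[48;2;4;2;10m [38;2;4;2;10m[48;2;4;2;10m [38;2;4;2;10m[48;2;4;2;10m [38;2;4;2;10m[48;2;4;2;10m [38;2;4;2;10m[48;2;22;5;41m▌[0m
[38;2;253;215;35m[48;2;12;3;24m🬋[38;2;253;215;35m[48;2;12;3;24m🬋[38;2;253;215;35m[48;2;46;11;51m🬋[38;2;253;215;35m[48;2;12;3;24m🬋[38;2;253;215;35m[48;2;12;3;24m🬋[38;2;253;215;35m[48;2;12;3;24m🬋[38;2;253;215;35m[48;2;12;3;24m🬋[38;2;253;215;35m[48;2;12;3;24m🬋[38;2;253;215;35m[48;2;12;3;24m🬋[38;2;253;215;35m[48;2;41;10;54m🬋[0m
[38;2;4;2;10m[48;2;4;2;10m [38;2;4;2;10m[48;2;4;2;10m [38;2;21;5;29m[48;2;234;164;54m🬲[38;2;254;249;49m[48;2;15;4;28m🬂[38;2;254;249;49m[48;2;15;4;28m🬂[38;2;254;249;49m[48;2;15;4;28m🬂[38;2;254;249;49m[48;2;15;4;28m🬂[38;2;254;249;49m[48;2;15;4;28m🬂[38;2;254;249;49m[48;2;15;4;28m🬂[38;2;254;249;49m[48;2;18;4;34m🬂[0m
</frame>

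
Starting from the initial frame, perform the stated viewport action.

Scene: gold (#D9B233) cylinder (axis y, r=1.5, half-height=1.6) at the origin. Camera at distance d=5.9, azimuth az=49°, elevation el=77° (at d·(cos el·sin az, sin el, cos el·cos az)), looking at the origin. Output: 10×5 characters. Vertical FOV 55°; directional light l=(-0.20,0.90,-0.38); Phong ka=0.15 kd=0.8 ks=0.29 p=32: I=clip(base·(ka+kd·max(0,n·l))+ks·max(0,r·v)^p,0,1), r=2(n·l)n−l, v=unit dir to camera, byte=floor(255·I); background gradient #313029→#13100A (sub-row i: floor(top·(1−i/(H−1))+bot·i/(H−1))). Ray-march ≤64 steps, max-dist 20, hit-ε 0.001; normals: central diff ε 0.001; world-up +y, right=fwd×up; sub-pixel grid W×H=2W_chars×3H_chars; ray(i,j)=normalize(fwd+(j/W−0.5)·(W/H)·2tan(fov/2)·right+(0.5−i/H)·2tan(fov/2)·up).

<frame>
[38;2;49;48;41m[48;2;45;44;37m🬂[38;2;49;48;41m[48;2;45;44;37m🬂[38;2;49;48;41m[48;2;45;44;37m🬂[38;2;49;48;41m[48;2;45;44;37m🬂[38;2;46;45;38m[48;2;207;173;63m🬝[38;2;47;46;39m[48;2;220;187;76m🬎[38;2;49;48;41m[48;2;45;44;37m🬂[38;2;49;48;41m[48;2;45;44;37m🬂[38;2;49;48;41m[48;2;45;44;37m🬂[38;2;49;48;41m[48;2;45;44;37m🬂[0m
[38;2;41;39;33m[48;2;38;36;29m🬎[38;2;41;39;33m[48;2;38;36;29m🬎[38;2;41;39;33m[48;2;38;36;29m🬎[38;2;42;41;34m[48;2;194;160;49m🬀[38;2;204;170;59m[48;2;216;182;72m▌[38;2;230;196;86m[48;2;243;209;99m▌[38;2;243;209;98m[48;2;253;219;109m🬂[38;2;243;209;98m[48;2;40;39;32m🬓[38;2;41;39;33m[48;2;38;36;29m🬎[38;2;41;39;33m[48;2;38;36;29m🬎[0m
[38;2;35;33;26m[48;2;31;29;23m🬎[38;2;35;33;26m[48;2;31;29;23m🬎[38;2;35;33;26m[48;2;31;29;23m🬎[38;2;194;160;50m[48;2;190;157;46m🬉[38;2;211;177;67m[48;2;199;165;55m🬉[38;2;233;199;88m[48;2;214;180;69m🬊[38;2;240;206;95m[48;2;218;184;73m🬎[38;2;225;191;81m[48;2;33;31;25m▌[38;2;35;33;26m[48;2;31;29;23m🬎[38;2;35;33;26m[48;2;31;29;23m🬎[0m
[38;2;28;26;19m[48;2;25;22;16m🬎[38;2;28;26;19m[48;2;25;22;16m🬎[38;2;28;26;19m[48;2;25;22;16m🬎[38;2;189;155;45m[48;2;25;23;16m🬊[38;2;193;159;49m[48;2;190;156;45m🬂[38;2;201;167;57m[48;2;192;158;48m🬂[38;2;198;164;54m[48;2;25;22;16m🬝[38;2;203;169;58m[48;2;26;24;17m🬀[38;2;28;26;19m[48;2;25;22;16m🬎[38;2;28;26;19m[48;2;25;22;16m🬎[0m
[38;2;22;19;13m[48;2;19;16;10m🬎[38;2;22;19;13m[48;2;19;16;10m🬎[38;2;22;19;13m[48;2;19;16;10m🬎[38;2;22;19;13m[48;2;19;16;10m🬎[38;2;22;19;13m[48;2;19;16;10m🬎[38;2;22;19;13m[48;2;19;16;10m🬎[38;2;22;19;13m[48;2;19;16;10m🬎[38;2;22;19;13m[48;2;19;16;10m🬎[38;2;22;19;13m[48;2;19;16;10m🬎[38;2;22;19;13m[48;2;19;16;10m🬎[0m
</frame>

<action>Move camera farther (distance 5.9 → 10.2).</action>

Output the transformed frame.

<frame>
[38;2;49;48;41m[48;2;45;44;37m🬂[38;2;49;48;41m[48;2;45;44;37m🬂[38;2;49;48;41m[48;2;45;44;37m🬂[38;2;49;48;41m[48;2;45;44;37m🬂[38;2;49;48;41m[48;2;45;44;37m🬂[38;2;49;48;41m[48;2;45;44;37m🬂[38;2;49;48;41m[48;2;45;44;37m🬂[38;2;49;48;41m[48;2;45;44;37m🬂[38;2;49;48;41m[48;2;45;44;37m🬂[38;2;49;48;41m[48;2;45;44;37m🬂[0m
[38;2;41;39;33m[48;2;38;36;29m🬎[38;2;41;39;33m[48;2;38;36;29m🬎[38;2;41;39;33m[48;2;38;36;29m🬎[38;2;41;39;33m[48;2;38;36;29m🬎[38;2;40;38;32m[48;2;218;184;74m🬝[38;2;41;39;33m[48;2;241;207;96m🬎[38;2;41;39;33m[48;2;38;36;29m🬎[38;2;41;39;33m[48;2;38;36;29m🬎[38;2;41;39;33m[48;2;38;36;29m🬎[38;2;41;39;33m[48;2;38;36;29m🬎[0m
[38;2;35;33;26m[48;2;31;29;23m🬎[38;2;35;33;26m[48;2;31;29;23m🬎[38;2;35;33;26m[48;2;31;29;23m🬎[38;2;35;33;26m[48;2;31;29;23m🬎[38;2;211;177;67m[48;2;199;165;55m🬉[38;2;233;199;88m[48;2;214;180;69m🬊[38;2;233;199;89m[48;2;33;31;25m▌[38;2;35;33;26m[48;2;31;29;23m🬎[38;2;35;33;26m[48;2;31;29;23m🬎[38;2;35;33;26m[48;2;31;29;23m🬎[0m
[38;2;28;26;19m[48;2;25;22;16m🬎[38;2;28;26;19m[48;2;25;22;16m🬎[38;2;28;26;19m[48;2;25;22;16m🬎[38;2;28;26;19m[48;2;25;22;16m🬎[38;2;195;161;51m[48;2;26;24;17m🬁[38;2;201;167;57m[48;2;26;23;17m🬂[38;2;28;26;19m[48;2;25;22;16m🬎[38;2;28;26;19m[48;2;25;22;16m🬎[38;2;28;26;19m[48;2;25;22;16m🬎[38;2;28;26;19m[48;2;25;22;16m🬎[0m
[38;2;22;19;13m[48;2;19;16;10m🬎[38;2;22;19;13m[48;2;19;16;10m🬎[38;2;22;19;13m[48;2;19;16;10m🬎[38;2;22;19;13m[48;2;19;16;10m🬎[38;2;22;19;13m[48;2;19;16;10m🬎[38;2;22;19;13m[48;2;19;16;10m🬎[38;2;22;19;13m[48;2;19;16;10m🬎[38;2;22;19;13m[48;2;19;16;10m🬎[38;2;22;19;13m[48;2;19;16;10m🬎[38;2;22;19;13m[48;2;19;16;10m🬎[0m
</frame>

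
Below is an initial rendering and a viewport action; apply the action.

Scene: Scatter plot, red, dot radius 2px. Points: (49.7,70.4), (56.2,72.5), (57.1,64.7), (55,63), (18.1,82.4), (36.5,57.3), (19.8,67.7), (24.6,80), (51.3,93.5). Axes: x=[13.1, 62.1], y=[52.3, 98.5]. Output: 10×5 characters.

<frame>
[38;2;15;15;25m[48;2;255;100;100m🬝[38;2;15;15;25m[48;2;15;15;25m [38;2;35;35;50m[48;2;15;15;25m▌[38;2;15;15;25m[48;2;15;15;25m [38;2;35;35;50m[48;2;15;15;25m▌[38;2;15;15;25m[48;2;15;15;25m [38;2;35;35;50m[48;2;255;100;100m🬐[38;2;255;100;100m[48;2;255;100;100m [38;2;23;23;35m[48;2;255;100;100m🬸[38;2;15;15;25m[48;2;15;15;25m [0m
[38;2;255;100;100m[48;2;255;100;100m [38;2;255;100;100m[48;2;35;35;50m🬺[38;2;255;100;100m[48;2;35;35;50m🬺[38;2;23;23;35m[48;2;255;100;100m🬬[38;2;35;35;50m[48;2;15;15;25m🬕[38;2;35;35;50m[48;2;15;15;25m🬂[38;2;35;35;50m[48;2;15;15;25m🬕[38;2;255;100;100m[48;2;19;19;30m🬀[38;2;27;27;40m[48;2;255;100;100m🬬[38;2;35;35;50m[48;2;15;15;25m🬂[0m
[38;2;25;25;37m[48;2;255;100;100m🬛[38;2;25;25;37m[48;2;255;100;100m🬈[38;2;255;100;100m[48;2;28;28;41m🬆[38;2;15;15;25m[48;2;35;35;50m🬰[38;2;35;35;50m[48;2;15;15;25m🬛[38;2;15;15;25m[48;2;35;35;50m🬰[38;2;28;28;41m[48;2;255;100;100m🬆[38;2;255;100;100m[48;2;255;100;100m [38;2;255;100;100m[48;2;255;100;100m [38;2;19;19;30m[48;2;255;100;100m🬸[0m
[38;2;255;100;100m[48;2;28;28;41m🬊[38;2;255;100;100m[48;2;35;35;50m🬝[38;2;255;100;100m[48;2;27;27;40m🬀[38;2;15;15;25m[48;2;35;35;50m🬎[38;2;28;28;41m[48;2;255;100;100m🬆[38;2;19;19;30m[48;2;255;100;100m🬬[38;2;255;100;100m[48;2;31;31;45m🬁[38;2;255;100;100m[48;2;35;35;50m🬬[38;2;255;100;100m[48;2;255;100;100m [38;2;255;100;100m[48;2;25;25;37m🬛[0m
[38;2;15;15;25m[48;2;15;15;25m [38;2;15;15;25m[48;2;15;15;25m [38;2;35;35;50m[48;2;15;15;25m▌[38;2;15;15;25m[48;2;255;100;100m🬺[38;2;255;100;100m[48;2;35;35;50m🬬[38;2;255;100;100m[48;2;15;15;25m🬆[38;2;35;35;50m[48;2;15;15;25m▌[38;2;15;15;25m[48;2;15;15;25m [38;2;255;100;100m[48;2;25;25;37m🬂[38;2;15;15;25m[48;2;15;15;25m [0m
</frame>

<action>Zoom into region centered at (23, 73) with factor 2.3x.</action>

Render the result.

<frame>
[38;2;15;15;25m[48;2;15;15;25m [38;2;15;15;25m[48;2;255;100;100m🬺[38;2;255;100;100m[48;2;35;35;50m🬬[38;2;255;100;100m[48;2;15;15;25m🬆[38;2;28;28;41m[48;2;255;100;100m🬆[38;2;255;100;100m[48;2;15;15;25m🬺[38;2;23;23;35m[48;2;255;100;100m🬬[38;2;15;15;25m[48;2;15;15;25m [38;2;35;35;50m[48;2;15;15;25m▌[38;2;15;15;25m[48;2;15;15;25m [0m
[38;2;35;35;50m[48;2;15;15;25m🬂[38;2;35;35;50m[48;2;15;15;25m🬂[38;2;35;35;50m[48;2;15;15;25m🬕[38;2;35;35;50m[48;2;15;15;25m🬂[38;2;255;100;100m[48;2;27;27;40m🬁[38;2;255;100;100m[48;2;15;15;25m🬆[38;2;35;35;50m[48;2;15;15;25m🬕[38;2;35;35;50m[48;2;15;15;25m🬂[38;2;35;35;50m[48;2;15;15;25m🬕[38;2;35;35;50m[48;2;15;15;25m🬂[0m
[38;2;15;15;25m[48;2;35;35;50m🬰[38;2;15;15;25m[48;2;35;35;50m🬰[38;2;35;35;50m[48;2;15;15;25m🬛[38;2;23;23;35m[48;2;255;100;100m🬬[38;2;35;35;50m[48;2;15;15;25m🬛[38;2;15;15;25m[48;2;35;35;50m🬰[38;2;35;35;50m[48;2;15;15;25m🬛[38;2;15;15;25m[48;2;35;35;50m🬰[38;2;35;35;50m[48;2;15;15;25m🬛[38;2;15;15;25m[48;2;35;35;50m🬰[0m
[38;2;15;15;25m[48;2;35;35;50m🬎[38;2;15;15;25m[48;2;35;35;50m🬎[38;2;35;35;50m[48;2;255;100;100m🬐[38;2;255;100;100m[48;2;255;100;100m [38;2;27;27;40m[48;2;255;100;100m🬸[38;2;15;15;25m[48;2;35;35;50m🬎[38;2;35;35;50m[48;2;15;15;25m🬲[38;2;15;15;25m[48;2;35;35;50m🬎[38;2;35;35;50m[48;2;15;15;25m🬲[38;2;15;15;25m[48;2;35;35;50m🬎[0m
[38;2;15;15;25m[48;2;15;15;25m [38;2;15;15;25m[48;2;15;15;25m [38;2;35;35;50m[48;2;15;15;25m▌[38;2;255;100;100m[48;2;15;15;25m🬀[38;2;35;35;50m[48;2;15;15;25m▌[38;2;15;15;25m[48;2;15;15;25m [38;2;35;35;50m[48;2;15;15;25m▌[38;2;15;15;25m[48;2;15;15;25m [38;2;35;35;50m[48;2;15;15;25m▌[38;2;15;15;25m[48;2;15;15;25m [0m
</frame>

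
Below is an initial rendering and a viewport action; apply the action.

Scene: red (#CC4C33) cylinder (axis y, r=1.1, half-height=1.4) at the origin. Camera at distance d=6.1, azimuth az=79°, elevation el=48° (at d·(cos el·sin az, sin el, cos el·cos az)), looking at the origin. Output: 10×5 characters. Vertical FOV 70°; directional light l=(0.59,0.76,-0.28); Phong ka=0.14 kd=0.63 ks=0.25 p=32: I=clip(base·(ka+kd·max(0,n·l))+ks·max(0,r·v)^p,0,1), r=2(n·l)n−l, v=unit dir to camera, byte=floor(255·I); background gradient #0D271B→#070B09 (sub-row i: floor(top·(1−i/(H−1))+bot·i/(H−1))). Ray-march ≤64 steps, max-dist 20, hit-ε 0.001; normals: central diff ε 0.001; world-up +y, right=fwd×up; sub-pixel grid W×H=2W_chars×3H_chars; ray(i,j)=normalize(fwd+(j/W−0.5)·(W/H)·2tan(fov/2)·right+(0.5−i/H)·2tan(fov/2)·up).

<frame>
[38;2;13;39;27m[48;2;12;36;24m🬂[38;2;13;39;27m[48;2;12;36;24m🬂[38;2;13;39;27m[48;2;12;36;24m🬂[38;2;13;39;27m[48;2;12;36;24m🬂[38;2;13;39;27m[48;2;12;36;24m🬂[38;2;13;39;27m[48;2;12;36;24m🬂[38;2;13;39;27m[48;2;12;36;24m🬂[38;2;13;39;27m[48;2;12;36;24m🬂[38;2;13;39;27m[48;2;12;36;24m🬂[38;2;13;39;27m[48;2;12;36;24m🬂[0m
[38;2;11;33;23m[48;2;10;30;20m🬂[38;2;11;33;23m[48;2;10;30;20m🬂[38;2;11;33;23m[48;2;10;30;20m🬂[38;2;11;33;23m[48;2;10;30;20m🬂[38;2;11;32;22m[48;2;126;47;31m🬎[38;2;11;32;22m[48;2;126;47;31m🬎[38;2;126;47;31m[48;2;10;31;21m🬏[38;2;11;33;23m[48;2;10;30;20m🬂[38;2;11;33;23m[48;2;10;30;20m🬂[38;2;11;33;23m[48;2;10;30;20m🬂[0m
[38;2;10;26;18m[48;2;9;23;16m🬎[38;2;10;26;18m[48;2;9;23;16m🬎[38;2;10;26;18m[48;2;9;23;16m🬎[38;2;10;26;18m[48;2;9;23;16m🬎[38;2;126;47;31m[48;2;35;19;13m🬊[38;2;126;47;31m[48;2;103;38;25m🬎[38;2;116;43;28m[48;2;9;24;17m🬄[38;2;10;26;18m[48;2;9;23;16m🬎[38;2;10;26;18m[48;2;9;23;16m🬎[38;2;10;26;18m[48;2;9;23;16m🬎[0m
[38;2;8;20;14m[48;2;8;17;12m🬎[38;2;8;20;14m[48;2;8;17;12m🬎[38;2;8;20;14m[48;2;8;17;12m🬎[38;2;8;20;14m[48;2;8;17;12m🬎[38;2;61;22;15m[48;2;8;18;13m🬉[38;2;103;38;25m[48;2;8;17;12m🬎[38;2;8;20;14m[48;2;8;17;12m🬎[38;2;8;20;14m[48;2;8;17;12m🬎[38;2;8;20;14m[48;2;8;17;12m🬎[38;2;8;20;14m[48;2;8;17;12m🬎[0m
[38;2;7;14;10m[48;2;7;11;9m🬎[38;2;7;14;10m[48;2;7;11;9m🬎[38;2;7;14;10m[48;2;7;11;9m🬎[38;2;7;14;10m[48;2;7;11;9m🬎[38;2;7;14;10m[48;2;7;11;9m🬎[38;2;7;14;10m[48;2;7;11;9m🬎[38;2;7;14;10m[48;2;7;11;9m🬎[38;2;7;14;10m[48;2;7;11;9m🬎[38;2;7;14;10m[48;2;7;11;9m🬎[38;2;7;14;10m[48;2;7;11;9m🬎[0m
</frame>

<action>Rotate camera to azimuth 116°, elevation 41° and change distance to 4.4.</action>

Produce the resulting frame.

<frame>
[38;2;13;39;27m[48;2;12;36;24m🬂[38;2;13;39;27m[48;2;12;36;24m🬂[38;2;13;39;27m[48;2;12;36;24m🬂[38;2;13;39;27m[48;2;12;36;24m🬂[38;2;13;39;27m[48;2;12;36;24m🬂[38;2;13;39;27m[48;2;12;36;24m🬂[38;2;13;39;27m[48;2;12;36;24m🬂[38;2;13;39;27m[48;2;12;36;24m🬂[38;2;13;39;27m[48;2;12;36;24m🬂[38;2;13;39;27m[48;2;12;36;24m🬂[0m
[38;2;11;33;23m[48;2;10;30;20m🬂[38;2;11;33;23m[48;2;10;30;20m🬂[38;2;11;33;23m[48;2;10;30;20m🬂[38;2;126;47;31m[48;2;10;31;21m🬦[38;2;11;33;23m[48;2;126;47;31m🬂[38;2;11;33;23m[48;2;126;47;31m🬂[38;2;11;33;23m[48;2;126;47;31m🬂[38;2;11;33;23m[48;2;10;30;20m🬂[38;2;11;33;23m[48;2;10;30;20m🬂[38;2;11;33;23m[48;2;10;30;20m🬂[0m
[38;2;10;26;18m[48;2;9;23;16m🬎[38;2;10;26;18m[48;2;9;23;16m🬎[38;2;10;26;18m[48;2;9;23;16m🬎[38;2;79;29;19m[48;2;9;24;17m🬁[38;2;126;47;31m[48;2;104;38;25m🬁[38;2;126;47;31m[48;2;110;40;27m🬂[38;2;94;35;23m[48;2;9;24;17m🬕[38;2;10;26;18m[48;2;9;23;16m🬎[38;2;10;26;18m[48;2;9;23;16m🬎[38;2;10;26;18m[48;2;9;23;16m🬎[0m
[38;2;8;20;14m[48;2;8;17;12m🬎[38;2;8;20;14m[48;2;8;17;12m🬎[38;2;8;20;14m[48;2;8;17;12m🬎[38;2;8;20;14m[48;2;8;17;12m🬎[38;2;101;37;24m[48;2;8;17;12m🬬[38;2;112;41;28m[48;2;107;39;26m▌[38;2;89;33;22m[48;2;8;18;13m🬄[38;2;8;20;14m[48;2;8;17;12m🬎[38;2;8;20;14m[48;2;8;17;12m🬎[38;2;8;20;14m[48;2;8;17;12m🬎[0m
[38;2;7;14;10m[48;2;7;11;9m🬎[38;2;7;14;10m[48;2;7;11;9m🬎[38;2;7;14;10m[48;2;7;11;9m🬎[38;2;7;14;10m[48;2;7;11;9m🬎[38;2;7;14;10m[48;2;7;11;9m🬎[38;2;7;14;10m[48;2;7;11;9m🬎[38;2;7;14;10m[48;2;7;11;9m🬎[38;2;7;14;10m[48;2;7;11;9m🬎[38;2;7;14;10m[48;2;7;11;9m🬎[38;2;7;14;10m[48;2;7;11;9m🬎[0m
</frame>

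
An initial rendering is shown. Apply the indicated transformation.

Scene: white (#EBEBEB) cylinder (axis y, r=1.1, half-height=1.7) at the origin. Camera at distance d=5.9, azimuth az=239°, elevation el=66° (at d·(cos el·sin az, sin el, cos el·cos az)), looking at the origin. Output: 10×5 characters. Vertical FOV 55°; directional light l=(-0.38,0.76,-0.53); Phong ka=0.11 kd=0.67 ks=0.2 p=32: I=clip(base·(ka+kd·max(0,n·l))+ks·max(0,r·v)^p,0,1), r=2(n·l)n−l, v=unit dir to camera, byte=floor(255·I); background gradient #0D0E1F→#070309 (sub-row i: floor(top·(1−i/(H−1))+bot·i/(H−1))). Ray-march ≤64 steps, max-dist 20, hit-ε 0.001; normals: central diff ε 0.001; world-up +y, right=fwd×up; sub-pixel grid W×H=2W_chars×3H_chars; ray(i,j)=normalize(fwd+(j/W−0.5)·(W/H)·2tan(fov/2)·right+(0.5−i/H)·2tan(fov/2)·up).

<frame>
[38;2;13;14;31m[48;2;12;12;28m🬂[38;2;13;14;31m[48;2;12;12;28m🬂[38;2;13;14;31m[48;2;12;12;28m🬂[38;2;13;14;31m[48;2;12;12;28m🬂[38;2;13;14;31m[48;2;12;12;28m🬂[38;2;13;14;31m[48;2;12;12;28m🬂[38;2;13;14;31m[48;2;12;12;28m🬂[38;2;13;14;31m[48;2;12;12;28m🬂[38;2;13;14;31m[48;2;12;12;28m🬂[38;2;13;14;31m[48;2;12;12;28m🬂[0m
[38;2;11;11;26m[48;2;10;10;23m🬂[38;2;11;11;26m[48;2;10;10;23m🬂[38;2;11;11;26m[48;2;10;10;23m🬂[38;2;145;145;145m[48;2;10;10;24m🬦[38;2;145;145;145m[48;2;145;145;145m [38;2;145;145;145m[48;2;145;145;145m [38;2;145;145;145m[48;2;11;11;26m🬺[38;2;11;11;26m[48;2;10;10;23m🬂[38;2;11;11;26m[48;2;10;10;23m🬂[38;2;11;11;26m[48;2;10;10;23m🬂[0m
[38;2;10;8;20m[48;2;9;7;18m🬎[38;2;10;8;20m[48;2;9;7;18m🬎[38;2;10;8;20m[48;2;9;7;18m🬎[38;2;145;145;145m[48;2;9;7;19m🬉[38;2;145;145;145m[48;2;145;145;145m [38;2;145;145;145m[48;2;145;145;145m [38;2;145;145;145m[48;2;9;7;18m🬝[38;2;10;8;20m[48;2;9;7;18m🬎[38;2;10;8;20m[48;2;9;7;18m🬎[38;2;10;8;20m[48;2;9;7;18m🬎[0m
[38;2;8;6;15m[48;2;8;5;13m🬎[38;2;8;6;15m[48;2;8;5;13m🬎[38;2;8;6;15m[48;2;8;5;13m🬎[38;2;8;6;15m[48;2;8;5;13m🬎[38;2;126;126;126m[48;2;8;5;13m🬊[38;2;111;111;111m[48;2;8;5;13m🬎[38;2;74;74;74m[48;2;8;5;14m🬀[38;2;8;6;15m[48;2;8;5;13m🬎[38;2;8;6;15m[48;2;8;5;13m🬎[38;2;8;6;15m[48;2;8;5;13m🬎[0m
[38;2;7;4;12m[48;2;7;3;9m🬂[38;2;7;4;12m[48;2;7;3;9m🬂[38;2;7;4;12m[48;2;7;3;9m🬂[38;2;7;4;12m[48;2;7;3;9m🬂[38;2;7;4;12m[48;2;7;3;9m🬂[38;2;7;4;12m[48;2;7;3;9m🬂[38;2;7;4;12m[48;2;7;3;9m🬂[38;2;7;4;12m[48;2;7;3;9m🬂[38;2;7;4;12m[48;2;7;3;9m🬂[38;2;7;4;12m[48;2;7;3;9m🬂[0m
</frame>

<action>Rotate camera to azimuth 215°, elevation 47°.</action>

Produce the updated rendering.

<frame>
[38;2;13;14;31m[48;2;12;12;28m🬂[38;2;13;14;31m[48;2;12;12;28m🬂[38;2;13;14;31m[48;2;12;12;28m🬂[38;2;13;14;31m[48;2;12;12;28m🬂[38;2;13;14;31m[48;2;12;12;28m🬂[38;2;13;14;31m[48;2;12;12;28m🬂[38;2;13;14;31m[48;2;12;12;28m🬂[38;2;13;14;31m[48;2;12;12;28m🬂[38;2;13;14;31m[48;2;12;12;28m🬂[38;2;13;14;31m[48;2;12;12;28m🬂[0m
[38;2;11;11;26m[48;2;10;10;23m🬂[38;2;11;11;26m[48;2;10;10;23m🬂[38;2;11;11;26m[48;2;10;10;23m🬂[38;2;145;145;145m[48;2;10;10;24m🬦[38;2;145;145;145m[48;2;145;145;145m [38;2;145;145;145m[48;2;145;145;145m [38;2;145;145;145m[48;2;11;11;26m🬺[38;2;11;11;26m[48;2;10;10;23m🬂[38;2;11;11;26m[48;2;10;10;23m🬂[38;2;11;11;26m[48;2;10;10;23m🬂[0m
[38;2;10;8;20m[48;2;9;7;18m🬎[38;2;10;8;20m[48;2;9;7;18m🬎[38;2;10;8;20m[48;2;9;7;18m🬎[38;2;75;75;75m[48;2;9;7;19m🬁[38;2;145;145;145m[48;2;115;115;115m🬁[38;2;145;145;145m[48;2;126;126;126m🬂[38;2;102;102;102m[48;2;9;7;19m🬕[38;2;10;8;20m[48;2;9;7;18m🬎[38;2;10;8;20m[48;2;9;7;18m🬎[38;2;10;8;20m[48;2;9;7;18m🬎[0m
[38;2;8;6;15m[48;2;8;5;13m🬎[38;2;8;6;15m[48;2;8;5;13m🬎[38;2;8;6;15m[48;2;8;5;13m🬎[38;2;8;6;15m[48;2;8;5;13m🬎[38;2;111;111;111m[48;2;8;5;13m🬬[38;2;128;128;128m[48;2;122;122;122m▌[38;2;98;98;98m[48;2;8;5;14m🬄[38;2;8;6;15m[48;2;8;5;13m🬎[38;2;8;6;15m[48;2;8;5;13m🬎[38;2;8;6;15m[48;2;8;5;13m🬎[0m
[38;2;7;4;12m[48;2;7;3;9m🬂[38;2;7;4;12m[48;2;7;3;9m🬂[38;2;7;4;12m[48;2;7;3;9m🬂[38;2;7;4;12m[48;2;7;3;9m🬂[38;2;7;4;12m[48;2;7;3;9m🬂[38;2;7;4;12m[48;2;7;3;9m🬂[38;2;7;4;12m[48;2;7;3;9m🬂[38;2;7;4;12m[48;2;7;3;9m🬂[38;2;7;4;12m[48;2;7;3;9m🬂[38;2;7;4;12m[48;2;7;3;9m🬂[0m
</frame>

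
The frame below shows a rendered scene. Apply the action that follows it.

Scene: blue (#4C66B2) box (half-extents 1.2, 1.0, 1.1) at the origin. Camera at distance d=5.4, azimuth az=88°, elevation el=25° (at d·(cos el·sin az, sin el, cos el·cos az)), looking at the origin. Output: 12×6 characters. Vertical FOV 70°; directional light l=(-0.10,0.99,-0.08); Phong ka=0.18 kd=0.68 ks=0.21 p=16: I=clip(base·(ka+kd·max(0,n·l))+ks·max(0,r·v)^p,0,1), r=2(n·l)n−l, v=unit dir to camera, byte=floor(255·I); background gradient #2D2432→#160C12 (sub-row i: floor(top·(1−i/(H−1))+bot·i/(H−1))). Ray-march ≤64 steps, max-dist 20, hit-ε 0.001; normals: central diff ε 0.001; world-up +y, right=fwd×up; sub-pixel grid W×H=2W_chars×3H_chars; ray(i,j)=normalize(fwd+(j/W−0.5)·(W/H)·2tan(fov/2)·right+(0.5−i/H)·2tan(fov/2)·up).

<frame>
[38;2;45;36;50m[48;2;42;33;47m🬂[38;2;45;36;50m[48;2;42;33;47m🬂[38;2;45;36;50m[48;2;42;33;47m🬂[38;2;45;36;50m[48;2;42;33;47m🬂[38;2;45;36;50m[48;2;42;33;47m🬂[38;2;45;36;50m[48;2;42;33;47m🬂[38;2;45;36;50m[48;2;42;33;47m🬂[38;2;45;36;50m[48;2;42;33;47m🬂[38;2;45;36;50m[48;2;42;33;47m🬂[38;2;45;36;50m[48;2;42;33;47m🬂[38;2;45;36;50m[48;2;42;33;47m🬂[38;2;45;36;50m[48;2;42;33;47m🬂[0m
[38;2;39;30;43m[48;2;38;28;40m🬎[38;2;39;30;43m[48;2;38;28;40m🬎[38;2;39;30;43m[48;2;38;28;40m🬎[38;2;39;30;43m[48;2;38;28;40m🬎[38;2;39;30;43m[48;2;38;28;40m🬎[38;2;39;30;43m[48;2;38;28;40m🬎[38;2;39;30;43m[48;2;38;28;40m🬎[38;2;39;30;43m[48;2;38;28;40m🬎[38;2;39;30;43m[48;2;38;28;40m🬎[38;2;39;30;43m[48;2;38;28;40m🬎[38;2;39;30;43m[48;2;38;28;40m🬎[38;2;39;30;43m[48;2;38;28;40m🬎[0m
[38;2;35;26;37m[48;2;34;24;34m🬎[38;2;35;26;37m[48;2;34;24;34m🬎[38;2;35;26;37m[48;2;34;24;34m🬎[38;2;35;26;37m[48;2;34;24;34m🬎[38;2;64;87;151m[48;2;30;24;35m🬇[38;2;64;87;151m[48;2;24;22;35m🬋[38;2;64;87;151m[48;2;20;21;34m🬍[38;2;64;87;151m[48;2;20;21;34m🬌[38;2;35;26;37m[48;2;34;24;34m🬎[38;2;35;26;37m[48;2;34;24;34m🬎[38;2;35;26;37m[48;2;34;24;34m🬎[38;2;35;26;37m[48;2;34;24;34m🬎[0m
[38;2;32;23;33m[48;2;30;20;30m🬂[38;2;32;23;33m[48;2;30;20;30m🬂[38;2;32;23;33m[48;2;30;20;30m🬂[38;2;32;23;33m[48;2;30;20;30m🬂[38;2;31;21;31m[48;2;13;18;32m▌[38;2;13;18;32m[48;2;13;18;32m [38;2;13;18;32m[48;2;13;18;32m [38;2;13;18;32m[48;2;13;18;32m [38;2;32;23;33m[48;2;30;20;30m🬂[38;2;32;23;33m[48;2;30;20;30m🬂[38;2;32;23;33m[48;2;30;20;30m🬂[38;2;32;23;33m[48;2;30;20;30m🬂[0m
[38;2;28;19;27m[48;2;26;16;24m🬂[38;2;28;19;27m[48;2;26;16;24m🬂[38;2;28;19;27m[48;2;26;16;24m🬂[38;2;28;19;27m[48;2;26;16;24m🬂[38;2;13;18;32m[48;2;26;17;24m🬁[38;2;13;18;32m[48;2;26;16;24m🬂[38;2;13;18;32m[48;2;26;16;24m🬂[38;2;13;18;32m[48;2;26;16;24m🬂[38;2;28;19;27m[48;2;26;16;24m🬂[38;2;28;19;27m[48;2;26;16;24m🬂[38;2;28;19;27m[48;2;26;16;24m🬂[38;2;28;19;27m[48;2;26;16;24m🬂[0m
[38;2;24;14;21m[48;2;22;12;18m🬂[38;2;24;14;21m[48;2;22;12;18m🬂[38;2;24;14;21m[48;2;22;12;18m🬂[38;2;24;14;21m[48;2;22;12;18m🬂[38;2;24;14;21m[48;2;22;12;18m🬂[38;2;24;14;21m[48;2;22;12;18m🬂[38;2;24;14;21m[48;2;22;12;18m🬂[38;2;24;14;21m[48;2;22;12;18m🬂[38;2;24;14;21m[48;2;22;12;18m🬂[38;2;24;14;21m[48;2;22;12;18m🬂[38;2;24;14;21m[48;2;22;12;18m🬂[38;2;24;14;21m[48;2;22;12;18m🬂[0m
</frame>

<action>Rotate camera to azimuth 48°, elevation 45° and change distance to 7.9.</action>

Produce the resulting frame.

<frame>
[38;2;45;36;50m[48;2;42;33;47m🬂[38;2;45;36;50m[48;2;42;33;47m🬂[38;2;45;36;50m[48;2;42;33;47m🬂[38;2;45;36;50m[48;2;42;33;47m🬂[38;2;45;36;50m[48;2;42;33;47m🬂[38;2;45;36;50m[48;2;42;33;47m🬂[38;2;45;36;50m[48;2;42;33;47m🬂[38;2;45;36;50m[48;2;42;33;47m🬂[38;2;45;36;50m[48;2;42;33;47m🬂[38;2;45;36;50m[48;2;42;33;47m🬂[38;2;45;36;50m[48;2;42;33;47m🬂[38;2;45;36;50m[48;2;42;33;47m🬂[0m
[38;2;39;30;43m[48;2;38;28;40m🬎[38;2;39;30;43m[48;2;38;28;40m🬎[38;2;39;30;43m[48;2;38;28;40m🬎[38;2;39;30;43m[48;2;38;28;40m🬎[38;2;39;30;43m[48;2;38;28;40m🬎[38;2;39;30;43m[48;2;38;28;40m🬎[38;2;39;30;43m[48;2;38;28;40m🬎[38;2;39;30;43m[48;2;38;28;40m🬎[38;2;39;30;43m[48;2;38;28;40m🬎[38;2;39;30;43m[48;2;38;28;40m🬎[38;2;39;30;43m[48;2;38;28;40m🬎[38;2;39;30;43m[48;2;38;28;40m🬎[0m
[38;2;35;26;37m[48;2;34;24;34m🬎[38;2;35;26;37m[48;2;34;24;34m🬎[38;2;35;26;37m[48;2;34;24;34m🬎[38;2;35;26;37m[48;2;34;24;34m🬎[38;2;35;26;37m[48;2;34;24;34m🬎[38;2;35;26;37m[48;2;64;87;151m🬆[38;2;36;27;38m[48;2;64;87;151m🬂[38;2;65;87;152m[48;2;35;26;36m🬏[38;2;35;26;37m[48;2;34;24;34m🬎[38;2;35;26;37m[48;2;34;24;34m🬎[38;2;35;26;37m[48;2;34;24;34m🬎[38;2;35;26;37m[48;2;34;24;34m🬎[0m
[38;2;32;23;33m[48;2;30;20;30m🬂[38;2;32;23;33m[48;2;30;20;30m🬂[38;2;32;23;33m[48;2;30;20;30m🬂[38;2;32;23;33m[48;2;30;20;30m🬂[38;2;32;23;33m[48;2;30;20;30m🬂[38;2;16;18;31m[48;2;66;88;153m🬺[38;2;66;88;153m[48;2;13;18;32m🬂[38;2;13;18;32m[48;2;30;21;30m🬄[38;2;32;23;33m[48;2;30;20;30m🬂[38;2;32;23;33m[48;2;30;20;30m🬂[38;2;32;23;33m[48;2;30;20;30m🬂[38;2;32;23;33m[48;2;30;20;30m🬂[0m
[38;2;28;19;27m[48;2;26;16;24m🬂[38;2;28;19;27m[48;2;26;16;24m🬂[38;2;28;19;27m[48;2;26;16;24m🬂[38;2;28;19;27m[48;2;26;16;24m🬂[38;2;28;19;27m[48;2;26;16;24m🬂[38;2;28;19;27m[48;2;26;16;24m🬂[38;2;13;18;32m[48;2;26;17;24m🬀[38;2;28;19;27m[48;2;26;16;24m🬂[38;2;28;19;27m[48;2;26;16;24m🬂[38;2;28;19;27m[48;2;26;16;24m🬂[38;2;28;19;27m[48;2;26;16;24m🬂[38;2;28;19;27m[48;2;26;16;24m🬂[0m
[38;2;24;14;21m[48;2;22;12;18m🬂[38;2;24;14;21m[48;2;22;12;18m🬂[38;2;24;14;21m[48;2;22;12;18m🬂[38;2;24;14;21m[48;2;22;12;18m🬂[38;2;24;14;21m[48;2;22;12;18m🬂[38;2;24;14;21m[48;2;22;12;18m🬂[38;2;24;14;21m[48;2;22;12;18m🬂[38;2;24;14;21m[48;2;22;12;18m🬂[38;2;24;14;21m[48;2;22;12;18m🬂[38;2;24;14;21m[48;2;22;12;18m🬂[38;2;24;14;21m[48;2;22;12;18m🬂[38;2;24;14;21m[48;2;22;12;18m🬂[0m
</frame>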